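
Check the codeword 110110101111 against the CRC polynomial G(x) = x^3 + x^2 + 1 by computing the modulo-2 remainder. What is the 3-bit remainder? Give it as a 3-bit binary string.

Modulo-2 division of 110110101111 by 1101:
  pos 0: 1101 XOR 1101 = 0000
  pos 4: 1010 XOR 1101 = 0111
  pos 5: 1111 XOR 1101 = 0010
  pos 7: 1011 XOR 1101 = 0110
  pos 8: 1101 XOR 1101 = 0000
Remainder = 000 (zero — the frame passes the CRC check).

000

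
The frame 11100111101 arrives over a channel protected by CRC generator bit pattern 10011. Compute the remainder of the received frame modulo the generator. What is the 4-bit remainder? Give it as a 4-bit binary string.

Modulo-2 division of 11100111101 by 10011:
  pos 0: 11100 XOR 10011 = 01111
  pos 1: 11111 XOR 10011 = 01100
  pos 2: 11001 XOR 10011 = 01010
  pos 3: 10101 XOR 10011 = 00110
  pos 5: 11010 XOR 10011 = 01001
  pos 6: 10011 XOR 10011 = 00000
Remainder = 0000 (zero — the frame passes the CRC check).

0000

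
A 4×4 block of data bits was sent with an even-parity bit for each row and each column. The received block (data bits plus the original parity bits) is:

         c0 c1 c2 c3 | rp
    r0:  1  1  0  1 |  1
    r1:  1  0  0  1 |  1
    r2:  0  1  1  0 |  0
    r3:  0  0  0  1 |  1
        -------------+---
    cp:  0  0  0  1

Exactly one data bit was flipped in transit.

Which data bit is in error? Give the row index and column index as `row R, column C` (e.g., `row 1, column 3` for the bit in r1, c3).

row 1, column 2

Recompute each row's even parity and compare to rp:
  r0: data parity 1, sent rp 1 → ok
  r1: data parity 0, sent rp 1 → mismatch
  r2: data parity 0, sent rp 0 → ok
  r3: data parity 1, sent rp 1 → ok
Recompute each column's even parity and compare to cp:
  c0: data parity 0, sent cp 0 → ok
  c1: data parity 0, sent cp 0 → ok
  c2: data parity 1, sent cp 0 → mismatch
  c3: data parity 1, sent cp 1 → ok
Exactly one row (r1) and one column (c2) fail → the flipped bit is at their intersection.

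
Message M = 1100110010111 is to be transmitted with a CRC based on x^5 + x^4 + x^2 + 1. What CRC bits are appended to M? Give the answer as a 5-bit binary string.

Append 5 zeros: 110011001011100000. Divide by 110101 (XOR where the leading bit is 1):
  pos 0: 110011 XOR 110101 = 000110
  pos 3: 110001 XOR 110101 = 000100
  pos 6: 100011 XOR 110101 = 010110
  pos 7: 101101 XOR 110101 = 011000
  pos 8: 110000 XOR 110101 = 000101
  pos 11: 101000 XOR 110101 = 011101
  pos 12: 111010 XOR 110101 = 001111
Remainder (last 5 bits) = 01111. This is the CRC / FCS.

01111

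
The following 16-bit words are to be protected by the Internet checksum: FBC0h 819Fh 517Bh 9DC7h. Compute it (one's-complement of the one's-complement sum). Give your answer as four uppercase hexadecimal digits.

935C

One's-complement addition (fold any carry out of bit 15 back into bit 0):
  0xFBC0 + 0x819F = 0x17D5F → wrap carry → 0x7D60
  0x7D60 + 0x517B = 0x0CEDB
  0xCEDB + 0x9DC7 = 0x16CA2 → wrap carry → 0x6CA3
One's-complement sum = 0x6CA3.
Checksum = ~0x6CA3 & 0xFFFF = 0x935C.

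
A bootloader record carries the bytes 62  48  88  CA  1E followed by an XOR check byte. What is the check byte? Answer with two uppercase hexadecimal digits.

76

XOR the bytes together:
  start with 0x62
  0x62 ⊕ 0x48 = 0x2A
  0x2A ⊕ 0x88 = 0xA2
  0xA2 ⊕ 0xCA = 0x68
  0x68 ⊕ 0x1E = 0x76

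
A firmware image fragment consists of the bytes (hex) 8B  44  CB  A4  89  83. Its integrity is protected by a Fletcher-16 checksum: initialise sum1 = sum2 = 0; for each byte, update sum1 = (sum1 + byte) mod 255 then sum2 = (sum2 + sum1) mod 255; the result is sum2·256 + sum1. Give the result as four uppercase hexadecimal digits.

4E4D

Running sums (mod 255):
  after byte 0 (8B): sum1=139, sum2=139
  after byte 1 (44): sum1=207, sum2=91
  after byte 2 (CB): sum1=155, sum2=246
  after byte 3 (A4): sum1=64, sum2=55
  after byte 4 (89): sum1=201, sum2=1
  after byte 5 (83): sum1=77, sum2=78
Checksum = sum2·256 + sum1 = 78·256 + 77 = 20045 = 0x4E4D.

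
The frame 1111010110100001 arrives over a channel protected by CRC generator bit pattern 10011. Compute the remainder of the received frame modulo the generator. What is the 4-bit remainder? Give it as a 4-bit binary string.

0100

Modulo-2 division of 1111010110100001 by 10011:
  pos 0: 11110 XOR 10011 = 01101
  pos 1: 11011 XOR 10011 = 01000
  pos 2: 10000 XOR 10011 = 00011
  pos 5: 11110 XOR 10011 = 01101
  pos 6: 11011 XOR 10011 = 01000
  pos 7: 10000 XOR 10011 = 00011
  pos 10: 11000 XOR 10011 = 01011
  pos 11: 10111 XOR 10011 = 00100
Remainder = 0100 (nonzero — an error is detected).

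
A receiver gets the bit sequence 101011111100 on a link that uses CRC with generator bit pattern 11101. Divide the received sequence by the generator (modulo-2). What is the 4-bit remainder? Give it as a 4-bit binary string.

0000

Modulo-2 division of 101011111100 by 11101:
  pos 0: 10101 XOR 11101 = 01000
  pos 1: 10001 XOR 11101 = 01100
  pos 2: 11001 XOR 11101 = 00100
  pos 4: 10011 XOR 11101 = 01110
  pos 5: 11101 XOR 11101 = 00000
Remainder = 0000 (zero — the frame passes the CRC check).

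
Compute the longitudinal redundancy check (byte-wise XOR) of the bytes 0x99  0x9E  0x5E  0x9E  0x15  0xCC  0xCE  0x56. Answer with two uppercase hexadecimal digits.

86

XOR the bytes together:
  start with 0x99
  0x99 ⊕ 0x9E = 0x07
  0x07 ⊕ 0x5E = 0x59
  0x59 ⊕ 0x9E = 0xC7
  0xC7 ⊕ 0x15 = 0xD2
  0xD2 ⊕ 0xCC = 0x1E
  0x1E ⊕ 0xCE = 0xD0
  0xD0 ⊕ 0x56 = 0x86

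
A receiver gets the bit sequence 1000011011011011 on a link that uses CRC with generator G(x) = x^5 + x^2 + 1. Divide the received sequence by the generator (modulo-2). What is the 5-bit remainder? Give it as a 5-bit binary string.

Modulo-2 division of 1000011011011011 by 100101:
  pos 0: 100001 XOR 100101 = 000100
  pos 3: 100101 XOR 100101 = 000000
  pos 9: 101101 XOR 100101 = 001000
Remainder = 10001 (nonzero — an error is detected).

10001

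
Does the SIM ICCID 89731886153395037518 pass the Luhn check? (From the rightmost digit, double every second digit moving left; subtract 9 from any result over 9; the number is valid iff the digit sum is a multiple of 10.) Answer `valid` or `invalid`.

From the right, keep odd positions and double even positions (subtract 9 from any doubled value over 9):
  doubled (positions 2,4,...): 2 5 0 9 6 2 7 2 5 7 → sum 45
  kept (positions 1,3,...): 8 5 3 5 3 5 6 8 3 9 → sum 55
Total = 100.
100 mod 10 = 0, so the number is valid.

valid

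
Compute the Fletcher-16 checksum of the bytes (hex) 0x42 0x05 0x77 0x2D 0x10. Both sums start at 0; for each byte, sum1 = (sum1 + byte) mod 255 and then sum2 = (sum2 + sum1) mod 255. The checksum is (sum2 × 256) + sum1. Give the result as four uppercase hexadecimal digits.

30FB

Running sums (mod 255):
  after byte 0 (0x42): sum1=66, sum2=66
  after byte 1 (0x05): sum1=71, sum2=137
  after byte 2 (0x77): sum1=190, sum2=72
  after byte 3 (0x2D): sum1=235, sum2=52
  after byte 4 (0x10): sum1=251, sum2=48
Checksum = sum2·256 + sum1 = 48·256 + 251 = 12539 = 0x30FB.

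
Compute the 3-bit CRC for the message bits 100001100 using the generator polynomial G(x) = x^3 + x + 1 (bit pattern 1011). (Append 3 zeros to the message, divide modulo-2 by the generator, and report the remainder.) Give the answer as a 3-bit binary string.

Append 3 zeros: 100001100000. Divide by 1011 (XOR where the leading bit is 1):
  pos 0: 1000 XOR 1011 = 0011
  pos 2: 1101 XOR 1011 = 0110
  pos 3: 1101 XOR 1011 = 0110
  pos 4: 1100 XOR 1011 = 0111
  pos 5: 1110 XOR 1011 = 0101
  pos 6: 1010 XOR 1011 = 0001
Remainder (last 3 bits) = 100. This is the CRC / FCS.

100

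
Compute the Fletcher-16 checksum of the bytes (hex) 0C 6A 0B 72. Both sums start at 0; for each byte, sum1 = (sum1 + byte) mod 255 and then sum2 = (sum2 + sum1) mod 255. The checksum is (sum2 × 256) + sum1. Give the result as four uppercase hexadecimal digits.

Running sums (mod 255):
  after byte 0 (0C): sum1=12, sum2=12
  after byte 1 (6A): sum1=118, sum2=130
  after byte 2 (0B): sum1=129, sum2=4
  after byte 3 (72): sum1=243, sum2=247
Checksum = sum2·256 + sum1 = 247·256 + 243 = 63475 = 0xF7F3.

F7F3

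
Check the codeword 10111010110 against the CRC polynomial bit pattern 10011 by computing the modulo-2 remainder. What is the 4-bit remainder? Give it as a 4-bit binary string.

Modulo-2 division of 10111010110 by 10011:
  pos 0: 10111 XOR 10011 = 00100
  pos 2: 10001 XOR 10011 = 00010
  pos 5: 10011 XOR 10011 = 00000
Remainder = 0000 (zero — the frame passes the CRC check).

0000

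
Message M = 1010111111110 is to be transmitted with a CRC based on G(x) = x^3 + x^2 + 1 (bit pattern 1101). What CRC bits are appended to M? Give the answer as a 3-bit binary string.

011

Append 3 zeros: 1010111111110000. Divide by 1101 (XOR where the leading bit is 1):
  pos 0: 1010 XOR 1101 = 0111
  pos 1: 1111 XOR 1101 = 0010
  pos 3: 1011 XOR 1101 = 0110
  pos 4: 1101 XOR 1101 = 0000
  pos 8: 1111 XOR 1101 = 0010
  pos 10: 1000 XOR 1101 = 0101
  pos 11: 1010 XOR 1101 = 0111
  pos 12: 1110 XOR 1101 = 0011
Remainder (last 3 bits) = 011. This is the CRC / FCS.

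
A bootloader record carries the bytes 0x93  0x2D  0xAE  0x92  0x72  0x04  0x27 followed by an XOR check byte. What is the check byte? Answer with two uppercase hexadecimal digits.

XOR the bytes together:
  start with 0x93
  0x93 ⊕ 0x2D = 0xBE
  0xBE ⊕ 0xAE = 0x10
  0x10 ⊕ 0x92 = 0x82
  0x82 ⊕ 0x72 = 0xF0
  0xF0 ⊕ 0x04 = 0xF4
  0xF4 ⊕ 0x27 = 0xD3

D3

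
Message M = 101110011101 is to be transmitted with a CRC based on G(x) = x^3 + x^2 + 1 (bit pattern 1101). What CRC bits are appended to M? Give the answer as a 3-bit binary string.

001

Append 3 zeros: 101110011101000. Divide by 1101 (XOR where the leading bit is 1):
  pos 0: 1011 XOR 1101 = 0110
  pos 1: 1101 XOR 1101 = 0000
  pos 7: 1110 XOR 1101 = 0011
  pos 9: 1110 XOR 1101 = 0011
  pos 11: 1100 XOR 1101 = 0001
Remainder (last 3 bits) = 001. This is the CRC / FCS.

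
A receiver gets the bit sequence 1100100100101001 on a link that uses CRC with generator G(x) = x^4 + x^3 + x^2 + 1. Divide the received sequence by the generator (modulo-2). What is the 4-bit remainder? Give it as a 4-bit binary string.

0010

Modulo-2 division of 1100100100101001 by 11101:
  pos 0: 11001 XOR 11101 = 00100
  pos 2: 10000 XOR 11101 = 01101
  pos 3: 11011 XOR 11101 = 00110
  pos 5: 11000 XOR 11101 = 00101
  pos 7: 10110 XOR 11101 = 01011
  pos 8: 10111 XOR 11101 = 01010
  pos 9: 10100 XOR 11101 = 01001
  pos 10: 10010 XOR 11101 = 01111
  pos 11: 11111 XOR 11101 = 00010
Remainder = 0010 (nonzero — an error is detected).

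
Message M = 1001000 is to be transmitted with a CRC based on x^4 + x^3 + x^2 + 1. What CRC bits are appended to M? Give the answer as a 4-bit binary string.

Append 4 zeros: 10010000000. Divide by 11101 (XOR where the leading bit is 1):
  pos 0: 10010 XOR 11101 = 01111
  pos 1: 11110 XOR 11101 = 00011
  pos 4: 11000 XOR 11101 = 00101
  pos 6: 10100 XOR 11101 = 01001
Remainder (last 4 bits) = 1001. This is the CRC / FCS.

1001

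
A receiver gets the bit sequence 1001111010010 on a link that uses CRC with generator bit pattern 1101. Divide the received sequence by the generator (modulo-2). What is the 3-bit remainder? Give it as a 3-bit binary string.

Modulo-2 division of 1001111010010 by 1101:
  pos 0: 1001 XOR 1101 = 0100
  pos 1: 1001 XOR 1101 = 0100
  pos 2: 1001 XOR 1101 = 0100
  pos 3: 1001 XOR 1101 = 0100
  pos 4: 1000 XOR 1101 = 0101
  pos 5: 1011 XOR 1101 = 0110
  pos 6: 1100 XOR 1101 = 0001
  pos 9: 1010 XOR 1101 = 0111
Remainder = 111 (nonzero — an error is detected).

111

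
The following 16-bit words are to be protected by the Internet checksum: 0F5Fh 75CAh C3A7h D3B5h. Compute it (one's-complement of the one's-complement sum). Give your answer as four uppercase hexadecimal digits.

E378

One's-complement addition (fold any carry out of bit 15 back into bit 0):
  0x0F5F + 0x75CA = 0x08529
  0x8529 + 0xC3A7 = 0x148D0 → wrap carry → 0x48D1
  0x48D1 + 0xD3B5 = 0x11C86 → wrap carry → 0x1C87
One's-complement sum = 0x1C87.
Checksum = ~0x1C87 & 0xFFFF = 0xE378.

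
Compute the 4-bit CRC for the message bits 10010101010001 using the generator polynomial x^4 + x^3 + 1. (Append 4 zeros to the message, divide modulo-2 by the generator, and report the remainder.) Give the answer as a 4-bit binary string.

0110

Append 4 zeros: 100101010100010000. Divide by 11001 (XOR where the leading bit is 1):
  pos 0: 10010 XOR 11001 = 01011
  pos 1: 10111 XOR 11001 = 01110
  pos 2: 11100 XOR 11001 = 00101
  pos 4: 10110 XOR 11001 = 01111
  pos 5: 11111 XOR 11001 = 00110
  pos 7: 11000 XOR 11001 = 00001
  pos 11: 10100 XOR 11001 = 01101
  pos 12: 11010 XOR 11001 = 00011
Remainder (last 4 bits) = 0110. This is the CRC / FCS.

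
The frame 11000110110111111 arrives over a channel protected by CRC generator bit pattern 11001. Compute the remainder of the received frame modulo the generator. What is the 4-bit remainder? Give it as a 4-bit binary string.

Modulo-2 division of 11000110110111111 by 11001:
  pos 0: 11000 XOR 11001 = 00001
  pos 4: 11101 XOR 11001 = 00100
  pos 6: 10010 XOR 11001 = 01011
  pos 7: 10111 XOR 11001 = 01110
  pos 8: 11101 XOR 11001 = 00100
  pos 10: 10011 XOR 11001 = 01010
  pos 11: 10101 XOR 11001 = 01100
  pos 12: 11001 XOR 11001 = 00000
Remainder = 0000 (zero — the frame passes the CRC check).

0000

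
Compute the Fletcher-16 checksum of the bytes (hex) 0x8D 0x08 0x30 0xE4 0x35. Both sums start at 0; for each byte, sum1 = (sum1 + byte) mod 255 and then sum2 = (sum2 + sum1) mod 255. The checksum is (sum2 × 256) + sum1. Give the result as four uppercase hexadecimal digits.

Running sums (mod 255):
  after byte 0 (0x8D): sum1=141, sum2=141
  after byte 1 (0x08): sum1=149, sum2=35
  after byte 2 (0x30): sum1=197, sum2=232
  after byte 3 (0xE4): sum1=170, sum2=147
  after byte 4 (0x35): sum1=223, sum2=115
Checksum = sum2·256 + sum1 = 115·256 + 223 = 29663 = 0x73DF.

73DF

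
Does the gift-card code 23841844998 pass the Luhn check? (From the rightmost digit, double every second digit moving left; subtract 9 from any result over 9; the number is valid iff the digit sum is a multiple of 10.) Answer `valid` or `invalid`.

From the right, keep odd positions and double even positions (subtract 9 from any doubled value over 9):
  doubled (positions 2,4,...): 9 8 7 8 6 → sum 38
  kept (positions 1,3,...): 8 9 4 1 8 2 → sum 32
Total = 70.
70 mod 10 = 0, so the number is valid.

valid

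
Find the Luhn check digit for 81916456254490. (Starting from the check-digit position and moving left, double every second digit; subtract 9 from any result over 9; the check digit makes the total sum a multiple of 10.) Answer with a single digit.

Partial digits right→left: 0 9 4 4 5 2 6 5 4 6 1 9 1 8
Double every second digit counting from the check-digit position (so the 1st, 3rd, 5th, ... of the partial from the right).
  doubled (with −9 where >9): 0 8 1 3 8 2 2 → sum 24
  kept as-is: 9 4 2 5 6 9 8 → sum 43
Total = 24 + 43 = 67.
Check digit = (10 − (67 mod 10)) mod 10 = 3.

3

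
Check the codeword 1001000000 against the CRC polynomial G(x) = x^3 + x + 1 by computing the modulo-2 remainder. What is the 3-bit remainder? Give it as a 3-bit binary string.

Modulo-2 division of 1001000000 by 1011:
  pos 0: 1001 XOR 1011 = 0010
  pos 2: 1000 XOR 1011 = 0011
  pos 4: 1100 XOR 1011 = 0111
  pos 5: 1110 XOR 1011 = 0101
  pos 6: 1010 XOR 1011 = 0001
Remainder = 001 (nonzero — an error is detected).

001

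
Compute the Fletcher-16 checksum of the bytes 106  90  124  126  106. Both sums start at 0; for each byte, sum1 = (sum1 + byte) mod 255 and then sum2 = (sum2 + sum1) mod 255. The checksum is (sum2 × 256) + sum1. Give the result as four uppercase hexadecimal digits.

5A2A

Running sums (mod 255):
  after byte 0 (106): sum1=106, sum2=106
  after byte 1 (90): sum1=196, sum2=47
  after byte 2 (124): sum1=65, sum2=112
  after byte 3 (126): sum1=191, sum2=48
  after byte 4 (106): sum1=42, sum2=90
Checksum = sum2·256 + sum1 = 90·256 + 42 = 23082 = 0x5A2A.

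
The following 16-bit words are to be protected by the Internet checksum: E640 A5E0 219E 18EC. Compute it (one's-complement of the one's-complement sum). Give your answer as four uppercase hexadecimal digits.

3954

One's-complement addition (fold any carry out of bit 15 back into bit 0):
  0xE640 + 0xA5E0 = 0x18C20 → wrap carry → 0x8C21
  0x8C21 + 0x219E = 0x0ADBF
  0xADBF + 0x18EC = 0x0C6AB
One's-complement sum = 0xC6AB.
Checksum = ~0xC6AB & 0xFFFF = 0x3954.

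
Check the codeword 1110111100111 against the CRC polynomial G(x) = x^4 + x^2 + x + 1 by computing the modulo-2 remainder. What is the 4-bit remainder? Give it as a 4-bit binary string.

0000

Modulo-2 division of 1110111100111 by 10111:
  pos 0: 11101 XOR 10111 = 01010
  pos 1: 10101 XOR 10111 = 00010
  pos 4: 10110 XOR 10111 = 00001
  pos 8: 10111 XOR 10111 = 00000
Remainder = 0000 (zero — the frame passes the CRC check).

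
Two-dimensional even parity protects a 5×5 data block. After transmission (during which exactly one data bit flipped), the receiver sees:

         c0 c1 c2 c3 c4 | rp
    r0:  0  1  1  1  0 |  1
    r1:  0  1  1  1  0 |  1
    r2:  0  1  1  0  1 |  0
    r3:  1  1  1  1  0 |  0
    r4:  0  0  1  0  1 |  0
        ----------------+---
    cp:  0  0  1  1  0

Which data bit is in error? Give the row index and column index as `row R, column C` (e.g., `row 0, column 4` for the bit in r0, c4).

row 2, column 0

Recompute each row's even parity and compare to rp:
  r0: data parity 1, sent rp 1 → ok
  r1: data parity 1, sent rp 1 → ok
  r2: data parity 1, sent rp 0 → mismatch
  r3: data parity 0, sent rp 0 → ok
  r4: data parity 0, sent rp 0 → ok
Recompute each column's even parity and compare to cp:
  c0: data parity 1, sent cp 0 → mismatch
  c1: data parity 0, sent cp 0 → ok
  c2: data parity 1, sent cp 1 → ok
  c3: data parity 1, sent cp 1 → ok
  c4: data parity 0, sent cp 0 → ok
Exactly one row (r2) and one column (c0) fail → the flipped bit is at their intersection.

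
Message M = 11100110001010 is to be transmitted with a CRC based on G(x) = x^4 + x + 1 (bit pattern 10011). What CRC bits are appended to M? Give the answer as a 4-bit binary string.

1011

Append 4 zeros: 111001100010100000. Divide by 10011 (XOR where the leading bit is 1):
  pos 0: 11100 XOR 10011 = 01111
  pos 1: 11111 XOR 10011 = 01100
  pos 2: 11001 XOR 10011 = 01010
  pos 3: 10100 XOR 10011 = 00111
  pos 5: 11100 XOR 10011 = 01111
  pos 6: 11111 XOR 10011 = 01100
  pos 7: 11000 XOR 10011 = 01011
  pos 8: 10111 XOR 10011 = 00100
  pos 10: 10000 XOR 10011 = 00011
  pos 13: 11000 XOR 10011 = 01011
Remainder (last 4 bits) = 1011. This is the CRC / FCS.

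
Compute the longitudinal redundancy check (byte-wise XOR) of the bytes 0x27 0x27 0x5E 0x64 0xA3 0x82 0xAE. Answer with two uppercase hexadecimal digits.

XOR the bytes together:
  start with 0x27
  0x27 ⊕ 0x27 = 0x00
  0x00 ⊕ 0x5E = 0x5E
  0x5E ⊕ 0x64 = 0x3A
  0x3A ⊕ 0xA3 = 0x99
  0x99 ⊕ 0x82 = 0x1B
  0x1B ⊕ 0xAE = 0xB5

B5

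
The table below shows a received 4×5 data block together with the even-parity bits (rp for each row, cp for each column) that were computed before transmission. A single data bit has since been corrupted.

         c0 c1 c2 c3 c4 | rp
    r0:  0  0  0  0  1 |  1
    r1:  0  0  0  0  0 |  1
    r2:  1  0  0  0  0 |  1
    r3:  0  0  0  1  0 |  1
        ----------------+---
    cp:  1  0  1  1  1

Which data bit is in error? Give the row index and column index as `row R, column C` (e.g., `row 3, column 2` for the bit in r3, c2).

row 1, column 2

Recompute each row's even parity and compare to rp:
  r0: data parity 1, sent rp 1 → ok
  r1: data parity 0, sent rp 1 → mismatch
  r2: data parity 1, sent rp 1 → ok
  r3: data parity 1, sent rp 1 → ok
Recompute each column's even parity and compare to cp:
  c0: data parity 1, sent cp 1 → ok
  c1: data parity 0, sent cp 0 → ok
  c2: data parity 0, sent cp 1 → mismatch
  c3: data parity 1, sent cp 1 → ok
  c4: data parity 1, sent cp 1 → ok
Exactly one row (r1) and one column (c2) fail → the flipped bit is at their intersection.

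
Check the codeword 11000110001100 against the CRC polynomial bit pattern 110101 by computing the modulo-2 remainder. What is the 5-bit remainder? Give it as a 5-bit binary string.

Modulo-2 division of 11000110001100 by 110101:
  pos 0: 110001 XOR 110101 = 000100
  pos 3: 100100 XOR 110101 = 010001
  pos 4: 100010 XOR 110101 = 010111
  pos 5: 101111 XOR 110101 = 011010
  pos 6: 110101 XOR 110101 = 000000
Remainder = 00000 (zero — the frame passes the CRC check).

00000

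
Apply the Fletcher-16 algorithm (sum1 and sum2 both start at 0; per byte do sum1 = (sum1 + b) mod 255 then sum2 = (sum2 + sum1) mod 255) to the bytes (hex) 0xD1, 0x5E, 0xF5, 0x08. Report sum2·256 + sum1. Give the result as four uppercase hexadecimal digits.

562E

Running sums (mod 255):
  after byte 0 (0xD1): sum1=209, sum2=209
  after byte 1 (0x5E): sum1=48, sum2=2
  after byte 2 (0xF5): sum1=38, sum2=40
  after byte 3 (0x08): sum1=46, sum2=86
Checksum = sum2·256 + sum1 = 86·256 + 46 = 22062 = 0x562E.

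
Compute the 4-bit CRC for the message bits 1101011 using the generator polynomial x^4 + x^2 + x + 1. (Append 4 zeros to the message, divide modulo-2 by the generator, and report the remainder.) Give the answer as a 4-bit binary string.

0100

Append 4 zeros: 11010110000. Divide by 10111 (XOR where the leading bit is 1):
  pos 0: 11010 XOR 10111 = 01101
  pos 1: 11011 XOR 10111 = 01100
  pos 2: 11001 XOR 10111 = 01110
  pos 3: 11100 XOR 10111 = 01011
  pos 4: 10110 XOR 10111 = 00001
Remainder (last 4 bits) = 0100. This is the CRC / FCS.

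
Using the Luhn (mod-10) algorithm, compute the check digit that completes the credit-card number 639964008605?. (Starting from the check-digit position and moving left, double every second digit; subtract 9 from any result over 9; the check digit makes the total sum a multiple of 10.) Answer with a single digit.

4

Partial digits right→left: 5 0 6 8 0 0 4 6 9 9 3 6
Double every second digit counting from the check-digit position (so the 1st, 3rd, 5th, ... of the partial from the right).
  doubled (with −9 where >9): 1 3 0 8 9 6 → sum 27
  kept as-is: 0 8 0 6 9 6 → sum 29
Total = 27 + 29 = 56.
Check digit = (10 − (56 mod 10)) mod 10 = 4.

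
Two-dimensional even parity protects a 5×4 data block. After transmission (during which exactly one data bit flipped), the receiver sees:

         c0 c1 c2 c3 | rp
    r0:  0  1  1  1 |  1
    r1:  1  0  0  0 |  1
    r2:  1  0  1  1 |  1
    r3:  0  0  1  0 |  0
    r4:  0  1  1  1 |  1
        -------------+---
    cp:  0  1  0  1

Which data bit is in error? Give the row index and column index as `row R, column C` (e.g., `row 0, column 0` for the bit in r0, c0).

row 3, column 1

Recompute each row's even parity and compare to rp:
  r0: data parity 1, sent rp 1 → ok
  r1: data parity 1, sent rp 1 → ok
  r2: data parity 1, sent rp 1 → ok
  r3: data parity 1, sent rp 0 → mismatch
  r4: data parity 1, sent rp 1 → ok
Recompute each column's even parity and compare to cp:
  c0: data parity 0, sent cp 0 → ok
  c1: data parity 0, sent cp 1 → mismatch
  c2: data parity 0, sent cp 0 → ok
  c3: data parity 1, sent cp 1 → ok
Exactly one row (r3) and one column (c1) fail → the flipped bit is at their intersection.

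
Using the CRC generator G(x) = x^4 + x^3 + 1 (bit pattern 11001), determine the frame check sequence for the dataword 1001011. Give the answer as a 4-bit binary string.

Append 4 zeros: 10010110000. Divide by 11001 (XOR where the leading bit is 1):
  pos 0: 10010 XOR 11001 = 01011
  pos 1: 10111 XOR 11001 = 01110
  pos 2: 11101 XOR 11001 = 00100
  pos 4: 10000 XOR 11001 = 01001
  pos 5: 10010 XOR 11001 = 01011
  pos 6: 10110 XOR 11001 = 01111
Remainder (last 4 bits) = 1111. This is the CRC / FCS.

1111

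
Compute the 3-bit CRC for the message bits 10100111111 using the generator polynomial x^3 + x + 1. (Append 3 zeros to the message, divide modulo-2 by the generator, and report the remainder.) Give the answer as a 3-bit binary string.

111

Append 3 zeros: 10100111111000. Divide by 1011 (XOR where the leading bit is 1):
  pos 0: 1010 XOR 1011 = 0001
  pos 3: 1011 XOR 1011 = 0000
  pos 7: 1111 XOR 1011 = 0100
  pos 8: 1000 XOR 1011 = 0011
  pos 10: 1100 XOR 1011 = 0111
Remainder (last 3 bits) = 111. This is the CRC / FCS.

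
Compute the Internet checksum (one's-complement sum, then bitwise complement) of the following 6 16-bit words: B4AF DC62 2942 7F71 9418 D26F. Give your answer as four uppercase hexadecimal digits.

5FB1

One's-complement addition (fold any carry out of bit 15 back into bit 0):
  0xB4AF + 0xDC62 = 0x19111 → wrap carry → 0x9112
  0x9112 + 0x2942 = 0x0BA54
  0xBA54 + 0x7F71 = 0x139C5 → wrap carry → 0x39C6
  0x39C6 + 0x9418 = 0x0CDDE
  0xCDDE + 0xD26F = 0x1A04D → wrap carry → 0xA04E
One's-complement sum = 0xA04E.
Checksum = ~0xA04E & 0xFFFF = 0x5FB1.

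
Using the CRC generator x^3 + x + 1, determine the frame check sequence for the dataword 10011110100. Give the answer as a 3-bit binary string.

Append 3 zeros: 10011110100000. Divide by 1011 (XOR where the leading bit is 1):
  pos 0: 1001 XOR 1011 = 0010
  pos 2: 1011 XOR 1011 = 0000
  pos 6: 1010 XOR 1011 = 0001
  pos 9: 1000 XOR 1011 = 0011
Remainder (last 3 bits) = 110. This is the CRC / FCS.

110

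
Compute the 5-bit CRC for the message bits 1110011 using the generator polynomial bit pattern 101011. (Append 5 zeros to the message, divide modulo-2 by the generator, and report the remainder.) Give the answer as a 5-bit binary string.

11111

Append 5 zeros: 111001100000. Divide by 101011 (XOR where the leading bit is 1):
  pos 0: 111001 XOR 101011 = 010010
  pos 1: 100101 XOR 101011 = 001110
  pos 3: 111000 XOR 101011 = 010011
  pos 4: 100110 XOR 101011 = 001101
  pos 6: 110100 XOR 101011 = 011111
Remainder (last 5 bits) = 11111. This is the CRC / FCS.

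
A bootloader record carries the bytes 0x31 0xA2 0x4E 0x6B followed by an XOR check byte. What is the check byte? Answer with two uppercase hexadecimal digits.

XOR the bytes together:
  start with 0x31
  0x31 ⊕ 0xA2 = 0x93
  0x93 ⊕ 0x4E = 0xDD
  0xDD ⊕ 0x6B = 0xB6

B6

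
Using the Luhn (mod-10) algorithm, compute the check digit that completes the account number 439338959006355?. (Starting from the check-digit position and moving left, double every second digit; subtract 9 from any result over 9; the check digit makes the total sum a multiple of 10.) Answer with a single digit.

Partial digits right→left: 5 5 3 6 0 0 9 5 9 8 3 3 9 3 4
Double every second digit counting from the check-digit position (so the 1st, 3rd, 5th, ... of the partial from the right).
  doubled (with −9 where >9): 1 6 0 9 9 6 9 8 → sum 48
  kept as-is: 5 6 0 5 8 3 3 → sum 30
Total = 48 + 30 = 78.
Check digit = (10 − (78 mod 10)) mod 10 = 2.

2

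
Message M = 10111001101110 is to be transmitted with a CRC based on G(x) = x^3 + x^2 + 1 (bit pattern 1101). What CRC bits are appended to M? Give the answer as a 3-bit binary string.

100

Append 3 zeros: 10111001101110000. Divide by 1101 (XOR where the leading bit is 1):
  pos 0: 1011 XOR 1101 = 0110
  pos 1: 1101 XOR 1101 = 0000
  pos 7: 1101 XOR 1101 = 0000
  pos 11: 1100 XOR 1101 = 0001
Remainder (last 3 bits) = 100. This is the CRC / FCS.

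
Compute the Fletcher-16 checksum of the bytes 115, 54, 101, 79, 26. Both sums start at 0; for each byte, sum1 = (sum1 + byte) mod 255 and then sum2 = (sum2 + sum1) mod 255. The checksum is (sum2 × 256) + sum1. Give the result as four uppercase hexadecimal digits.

0378

Running sums (mod 255):
  after byte 0 (115): sum1=115, sum2=115
  after byte 1 (54): sum1=169, sum2=29
  after byte 2 (101): sum1=15, sum2=44
  after byte 3 (79): sum1=94, sum2=138
  after byte 4 (26): sum1=120, sum2=3
Checksum = sum2·256 + sum1 = 3·256 + 120 = 888 = 0x0378.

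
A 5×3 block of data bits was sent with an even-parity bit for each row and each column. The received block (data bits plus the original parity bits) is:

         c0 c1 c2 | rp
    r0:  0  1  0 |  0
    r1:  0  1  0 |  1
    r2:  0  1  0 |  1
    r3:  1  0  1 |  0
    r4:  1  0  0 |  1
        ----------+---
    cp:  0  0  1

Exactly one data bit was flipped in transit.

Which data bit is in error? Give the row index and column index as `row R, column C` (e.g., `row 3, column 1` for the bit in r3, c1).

row 0, column 1

Recompute each row's even parity and compare to rp:
  r0: data parity 1, sent rp 0 → mismatch
  r1: data parity 1, sent rp 1 → ok
  r2: data parity 1, sent rp 1 → ok
  r3: data parity 0, sent rp 0 → ok
  r4: data parity 1, sent rp 1 → ok
Recompute each column's even parity and compare to cp:
  c0: data parity 0, sent cp 0 → ok
  c1: data parity 1, sent cp 0 → mismatch
  c2: data parity 1, sent cp 1 → ok
Exactly one row (r0) and one column (c1) fail → the flipped bit is at their intersection.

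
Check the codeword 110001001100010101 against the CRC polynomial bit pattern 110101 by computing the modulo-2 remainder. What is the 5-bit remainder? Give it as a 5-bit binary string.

Modulo-2 division of 110001001100010101 by 110101:
  pos 0: 110001 XOR 110101 = 000100
  pos 3: 100001 XOR 110101 = 010100
  pos 4: 101001 XOR 110101 = 011100
  pos 5: 111000 XOR 110101 = 001101
  pos 7: 110100 XOR 110101 = 000001
  pos 12: 110101 XOR 110101 = 000000
Remainder = 00000 (zero — the frame passes the CRC check).

00000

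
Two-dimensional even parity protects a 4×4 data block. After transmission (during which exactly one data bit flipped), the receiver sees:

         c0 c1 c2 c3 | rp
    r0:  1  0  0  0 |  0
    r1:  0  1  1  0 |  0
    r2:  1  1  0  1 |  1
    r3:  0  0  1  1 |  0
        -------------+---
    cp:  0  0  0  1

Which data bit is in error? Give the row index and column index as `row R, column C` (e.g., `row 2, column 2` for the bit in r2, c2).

Recompute each row's even parity and compare to rp:
  r0: data parity 1, sent rp 0 → mismatch
  r1: data parity 0, sent rp 0 → ok
  r2: data parity 1, sent rp 1 → ok
  r3: data parity 0, sent rp 0 → ok
Recompute each column's even parity and compare to cp:
  c0: data parity 0, sent cp 0 → ok
  c1: data parity 0, sent cp 0 → ok
  c2: data parity 0, sent cp 0 → ok
  c3: data parity 0, sent cp 1 → mismatch
Exactly one row (r0) and one column (c3) fail → the flipped bit is at their intersection.

row 0, column 3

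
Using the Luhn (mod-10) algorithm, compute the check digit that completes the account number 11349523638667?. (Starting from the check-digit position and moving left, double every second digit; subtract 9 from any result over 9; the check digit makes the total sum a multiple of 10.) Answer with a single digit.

4

Partial digits right→left: 7 6 6 8 3 6 3 2 5 9 4 3 1 1
Double every second digit counting from the check-digit position (so the 1st, 3rd, 5th, ... of the partial from the right).
  doubled (with −9 where >9): 5 3 6 6 1 8 2 → sum 31
  kept as-is: 6 8 6 2 9 3 1 → sum 35
Total = 31 + 35 = 66.
Check digit = (10 − (66 mod 10)) mod 10 = 4.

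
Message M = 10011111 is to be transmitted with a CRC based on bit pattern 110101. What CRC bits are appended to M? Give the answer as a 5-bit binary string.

10010

Append 5 zeros: 1001111100000. Divide by 110101 (XOR where the leading bit is 1):
  pos 0: 100111 XOR 110101 = 010010
  pos 1: 100101 XOR 110101 = 010000
  pos 2: 100001 XOR 110101 = 010100
  pos 3: 101000 XOR 110101 = 011101
  pos 4: 111010 XOR 110101 = 001111
  pos 6: 111100 XOR 110101 = 001001
Remainder (last 5 bits) = 10010. This is the CRC / FCS.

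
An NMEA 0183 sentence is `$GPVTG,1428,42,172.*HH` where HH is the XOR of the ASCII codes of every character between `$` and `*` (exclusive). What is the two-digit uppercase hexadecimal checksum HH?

6D

XOR the ASCII codes of the payload characters:
  'G' = 0x47 → acc = 0x47
  'P' = 0x50 → acc = 0x17
  'V' = 0x56 → acc = 0x41
  'T' = 0x54 → acc = 0x15
  'G' = 0x47 → acc = 0x52
  ',' = 0x2C → acc = 0x7E
  '1' = 0x31 → acc = 0x4F
  '4' = 0x34 → acc = 0x7B
  '2' = 0x32 → acc = 0x49
  '8' = 0x38 → acc = 0x71
  ',' = 0x2C → acc = 0x5D
  '4' = 0x34 → acc = 0x69
  '2' = 0x32 → acc = 0x5B
  ',' = 0x2C → acc = 0x77
  '1' = 0x31 → acc = 0x46
  '7' = 0x37 → acc = 0x71
  '2' = 0x32 → acc = 0x43
  '.' = 0x2E → acc = 0x6D
Checksum = 0x6D.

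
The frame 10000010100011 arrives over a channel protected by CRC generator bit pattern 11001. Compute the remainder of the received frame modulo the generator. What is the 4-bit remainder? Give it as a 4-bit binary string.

Modulo-2 division of 10000010100011 by 11001:
  pos 0: 10000 XOR 11001 = 01001
  pos 1: 10010 XOR 11001 = 01011
  pos 2: 10111 XOR 11001 = 01110
  pos 3: 11100 XOR 11001 = 00101
  pos 5: 10110 XOR 11001 = 01111
  pos 6: 11110 XOR 11001 = 00111
  pos 8: 11101 XOR 11001 = 00100
Remainder = 1001 (nonzero — an error is detected).

1001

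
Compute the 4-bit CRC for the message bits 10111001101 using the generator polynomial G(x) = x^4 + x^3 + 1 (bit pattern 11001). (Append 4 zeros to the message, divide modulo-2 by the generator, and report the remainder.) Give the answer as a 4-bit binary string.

Append 4 zeros: 101110011010000. Divide by 11001 (XOR where the leading bit is 1):
  pos 0: 10111 XOR 11001 = 01110
  pos 1: 11100 XOR 11001 = 00101
  pos 3: 10101 XOR 11001 = 01100
  pos 4: 11001 XOR 11001 = 00000
  pos 10: 10000 XOR 11001 = 01001
Remainder (last 4 bits) = 1001. This is the CRC / FCS.

1001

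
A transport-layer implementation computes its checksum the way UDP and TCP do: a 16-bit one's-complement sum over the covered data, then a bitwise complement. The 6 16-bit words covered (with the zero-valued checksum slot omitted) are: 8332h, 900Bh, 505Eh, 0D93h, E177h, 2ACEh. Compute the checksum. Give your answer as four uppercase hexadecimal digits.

828A

One's-complement addition (fold any carry out of bit 15 back into bit 0):
  0x8332 + 0x900B = 0x1133D → wrap carry → 0x133E
  0x133E + 0x505E = 0x0639C
  0x639C + 0x0D93 = 0x0712F
  0x712F + 0xE177 = 0x152A6 → wrap carry → 0x52A7
  0x52A7 + 0x2ACE = 0x07D75
One's-complement sum = 0x7D75.
Checksum = ~0x7D75 & 0xFFFF = 0x828A.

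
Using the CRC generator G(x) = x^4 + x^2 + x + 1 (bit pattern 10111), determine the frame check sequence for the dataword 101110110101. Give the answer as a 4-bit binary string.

Append 4 zeros: 1011101101010000. Divide by 10111 (XOR where the leading bit is 1):
  pos 0: 10111 XOR 10111 = 00000
  pos 6: 11010 XOR 10111 = 01101
  pos 7: 11011 XOR 10111 = 01100
  pos 8: 11000 XOR 10111 = 01111
  pos 9: 11110 XOR 10111 = 01001
  pos 10: 10010 XOR 10111 = 00101
Remainder (last 4 bits) = 1010. This is the CRC / FCS.

1010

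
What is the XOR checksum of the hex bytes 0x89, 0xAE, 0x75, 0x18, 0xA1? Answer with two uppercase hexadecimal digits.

EB

XOR the bytes together:
  start with 0x89
  0x89 ⊕ 0xAE = 0x27
  0x27 ⊕ 0x75 = 0x52
  0x52 ⊕ 0x18 = 0x4A
  0x4A ⊕ 0xA1 = 0xEB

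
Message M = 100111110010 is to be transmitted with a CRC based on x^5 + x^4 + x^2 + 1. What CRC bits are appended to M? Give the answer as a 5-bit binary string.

Append 5 zeros: 10011111001000000. Divide by 110101 (XOR where the leading bit is 1):
  pos 0: 100111 XOR 110101 = 010010
  pos 1: 100101 XOR 110101 = 010000
  pos 2: 100001 XOR 110101 = 010100
  pos 3: 101000 XOR 110101 = 011101
  pos 4: 111010 XOR 110101 = 001111
  pos 6: 111110 XOR 110101 = 001011
  pos 8: 101100 XOR 110101 = 011001
  pos 9: 110010 XOR 110101 = 000111
Remainder (last 5 bits) = 11100. This is the CRC / FCS.

11100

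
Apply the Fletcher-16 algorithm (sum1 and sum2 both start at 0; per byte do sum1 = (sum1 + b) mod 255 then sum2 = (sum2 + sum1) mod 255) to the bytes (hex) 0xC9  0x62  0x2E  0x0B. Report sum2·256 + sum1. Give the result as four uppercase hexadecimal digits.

Running sums (mod 255):
  after byte 0 (0xC9): sum1=201, sum2=201
  after byte 1 (0x62): sum1=44, sum2=245
  after byte 2 (0x2E): sum1=90, sum2=80
  after byte 3 (0x0B): sum1=101, sum2=181
Checksum = sum2·256 + sum1 = 181·256 + 101 = 46437 = 0xB565.

B565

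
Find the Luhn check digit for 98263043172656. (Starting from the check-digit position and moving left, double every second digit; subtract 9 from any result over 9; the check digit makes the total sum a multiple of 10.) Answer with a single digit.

7

Partial digits right→left: 6 5 6 2 7 1 3 4 0 3 6 2 8 9
Double every second digit counting from the check-digit position (so the 1st, 3rd, 5th, ... of the partial from the right).
  doubled (with −9 where >9): 3 3 5 6 0 3 7 → sum 27
  kept as-is: 5 2 1 4 3 2 9 → sum 26
Total = 27 + 26 = 53.
Check digit = (10 − (53 mod 10)) mod 10 = 7.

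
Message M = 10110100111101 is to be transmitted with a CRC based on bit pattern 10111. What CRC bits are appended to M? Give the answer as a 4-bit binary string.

Append 4 zeros: 101101001111010000. Divide by 10111 (XOR where the leading bit is 1):
  pos 0: 10110 XOR 10111 = 00001
  pos 4: 11001 XOR 10111 = 01110
  pos 5: 11101 XOR 10111 = 01010
  pos 6: 10101 XOR 10111 = 00010
  pos 9: 10101 XOR 10111 = 00010
  pos 12: 10000 XOR 10111 = 00111
Remainder (last 4 bits) = 1110. This is the CRC / FCS.

1110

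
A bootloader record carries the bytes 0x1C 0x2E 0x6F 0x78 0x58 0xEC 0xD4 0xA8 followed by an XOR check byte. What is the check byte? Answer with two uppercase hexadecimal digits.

XOR the bytes together:
  start with 0x1C
  0x1C ⊕ 0x2E = 0x32
  0x32 ⊕ 0x6F = 0x5D
  0x5D ⊕ 0x78 = 0x25
  0x25 ⊕ 0x58 = 0x7D
  0x7D ⊕ 0xEC = 0x91
  0x91 ⊕ 0xD4 = 0x45
  0x45 ⊕ 0xA8 = 0xED

ED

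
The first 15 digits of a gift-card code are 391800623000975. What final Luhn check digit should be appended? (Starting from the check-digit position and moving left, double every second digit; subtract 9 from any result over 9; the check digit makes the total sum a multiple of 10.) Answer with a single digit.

Partial digits right→left: 5 7 9 0 0 0 3 2 6 0 0 8 1 9 3
Double every second digit counting from the check-digit position (so the 1st, 3rd, 5th, ... of the partial from the right).
  doubled (with −9 where >9): 1 9 0 6 3 0 2 6 → sum 27
  kept as-is: 7 0 0 2 0 8 9 → sum 26
Total = 27 + 26 = 53.
Check digit = (10 − (53 mod 10)) mod 10 = 7.

7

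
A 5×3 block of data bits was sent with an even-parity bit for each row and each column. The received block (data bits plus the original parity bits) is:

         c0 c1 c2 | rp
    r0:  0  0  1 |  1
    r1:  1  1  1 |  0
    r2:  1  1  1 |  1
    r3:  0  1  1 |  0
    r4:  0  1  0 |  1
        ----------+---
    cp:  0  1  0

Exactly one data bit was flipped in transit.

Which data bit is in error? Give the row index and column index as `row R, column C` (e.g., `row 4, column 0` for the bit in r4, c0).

row 1, column 1

Recompute each row's even parity and compare to rp:
  r0: data parity 1, sent rp 1 → ok
  r1: data parity 1, sent rp 0 → mismatch
  r2: data parity 1, sent rp 1 → ok
  r3: data parity 0, sent rp 0 → ok
  r4: data parity 1, sent rp 1 → ok
Recompute each column's even parity and compare to cp:
  c0: data parity 0, sent cp 0 → ok
  c1: data parity 0, sent cp 1 → mismatch
  c2: data parity 0, sent cp 0 → ok
Exactly one row (r1) and one column (c1) fail → the flipped bit is at their intersection.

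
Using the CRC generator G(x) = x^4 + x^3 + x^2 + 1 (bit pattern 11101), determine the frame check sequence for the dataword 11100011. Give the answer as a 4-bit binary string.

1011

Append 4 zeros: 111000110000. Divide by 11101 (XOR where the leading bit is 1):
  pos 0: 11100 XOR 11101 = 00001
  pos 4: 10110 XOR 11101 = 01011
  pos 5: 10110 XOR 11101 = 01011
  pos 6: 10110 XOR 11101 = 01011
  pos 7: 10110 XOR 11101 = 01011
Remainder (last 4 bits) = 1011. This is the CRC / FCS.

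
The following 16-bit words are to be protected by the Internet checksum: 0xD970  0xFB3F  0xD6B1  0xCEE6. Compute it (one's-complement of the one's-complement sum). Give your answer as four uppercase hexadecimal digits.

One's-complement addition (fold any carry out of bit 15 back into bit 0):
  0xD970 + 0xFB3F = 0x1D4AF → wrap carry → 0xD4B0
  0xD4B0 + 0xD6B1 = 0x1AB61 → wrap carry → 0xAB62
  0xAB62 + 0xCEE6 = 0x17A48 → wrap carry → 0x7A49
One's-complement sum = 0x7A49.
Checksum = ~0x7A49 & 0xFFFF = 0x85B6.

85B6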